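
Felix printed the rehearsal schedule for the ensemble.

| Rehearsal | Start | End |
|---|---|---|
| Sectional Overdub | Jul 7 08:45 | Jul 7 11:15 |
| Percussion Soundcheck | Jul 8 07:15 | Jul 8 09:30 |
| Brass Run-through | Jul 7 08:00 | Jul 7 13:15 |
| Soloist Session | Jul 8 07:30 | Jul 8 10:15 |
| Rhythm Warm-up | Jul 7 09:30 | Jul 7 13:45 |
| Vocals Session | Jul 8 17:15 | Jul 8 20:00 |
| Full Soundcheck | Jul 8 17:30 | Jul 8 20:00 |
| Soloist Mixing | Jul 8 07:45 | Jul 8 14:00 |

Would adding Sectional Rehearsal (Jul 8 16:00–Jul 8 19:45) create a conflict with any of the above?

Yes — it overlaps Full Soundcheck, Vocals Session

Brass Run-through: ends Jul 7 13:15 at or before Sectional Rehearsal starts Jul 8 16:00 → clear.
Sectional Overdub: ends Jul 7 11:15 at or before Sectional Rehearsal starts Jul 8 16:00 → clear.
Rhythm Warm-up: ends Jul 7 13:45 at or before Sectional Rehearsal starts Jul 8 16:00 → clear.
Percussion Soundcheck: ends Jul 8 09:30 at or before Sectional Rehearsal starts Jul 8 16:00 → clear.
Soloist Session: ends Jul 8 10:15 at or before Sectional Rehearsal starts Jul 8 16:00 → clear.
Soloist Mixing: ends Jul 8 14:00 at or before Sectional Rehearsal starts Jul 8 16:00 → clear.
Vocals Session: starts Jul 8 17:15 before Sectional Rehearsal ends Jul 8 19:45, and ends Jul 8 20:00 after Sectional Rehearsal starts Jul 8 16:00 → overlap.
Full Soundcheck: starts Jul 8 17:30 before Sectional Rehearsal ends Jul 8 19:45, and ends Jul 8 20:00 after Sectional Rehearsal starts Jul 8 16:00 → overlap.
Sectional Rehearsal overlaps Full Soundcheck, Vocals Session.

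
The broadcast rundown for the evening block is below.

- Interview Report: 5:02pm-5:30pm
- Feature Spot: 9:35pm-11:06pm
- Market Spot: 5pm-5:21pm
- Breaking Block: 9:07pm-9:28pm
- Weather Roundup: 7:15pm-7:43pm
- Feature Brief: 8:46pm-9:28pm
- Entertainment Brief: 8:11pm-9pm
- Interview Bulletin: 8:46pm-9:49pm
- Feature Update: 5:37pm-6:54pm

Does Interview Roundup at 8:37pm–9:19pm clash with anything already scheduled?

Yes — it overlaps Breaking Block, Entertainment Brief, Feature Brief, Interview Bulletin

Market Spot: ends 5:21pm at or before Interview Roundup starts 8:37pm → clear.
Interview Report: ends 5:30pm at or before Interview Roundup starts 8:37pm → clear.
Feature Update: ends 6:54pm at or before Interview Roundup starts 8:37pm → clear.
Weather Roundup: ends 7:43pm at or before Interview Roundup starts 8:37pm → clear.
Entertainment Brief: starts 8:11pm before Interview Roundup ends 9:19pm, and ends 9pm after Interview Roundup starts 8:37pm → overlap.
Interview Bulletin: starts 8:46pm before Interview Roundup ends 9:19pm, and ends 9:49pm after Interview Roundup starts 8:37pm → overlap.
Feature Brief: starts 8:46pm before Interview Roundup ends 9:19pm, and ends 9:28pm after Interview Roundup starts 8:37pm → overlap.
Breaking Block: starts 9:07pm before Interview Roundup ends 9:19pm, and ends 9:28pm after Interview Roundup starts 8:37pm → overlap.
Feature Spot: starts 9:35pm at or after Interview Roundup ends 9:19pm → clear.
Interview Roundup overlaps Entertainment Brief, Interview Bulletin, Feature Brief, Breaking Block.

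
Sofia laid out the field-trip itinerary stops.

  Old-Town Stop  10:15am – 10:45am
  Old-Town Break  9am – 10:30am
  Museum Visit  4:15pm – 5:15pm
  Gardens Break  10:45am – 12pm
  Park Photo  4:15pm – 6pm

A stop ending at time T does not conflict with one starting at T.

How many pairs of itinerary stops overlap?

Two intervals overlap when each starts before the other ends.
Sorted by start: Old-Town Break, Old-Town Stop, Gardens Break, Park Photo, Museum Visit.
Old-Town Stop starts before Old-Town Break ends → Old-Town Break and Old-Town Stop overlap.
Gardens Break starts after Old-Town Break ends, so Old-Town Break has no further overlaps.
Gardens Break starts exactly when Old-Town Stop ends (back-to-back, no overlap), so Old-Town Stop has no further overlaps.
Park Photo starts after Gardens Break ends, so Gardens Break has no further overlaps.
Museum Visit starts before Park Photo ends → Park Photo and Museum Visit overlap.
Overlapping pairs: Museum Visit & Park Photo, Old-Town Break & Old-Town Stop — 2 in total.

2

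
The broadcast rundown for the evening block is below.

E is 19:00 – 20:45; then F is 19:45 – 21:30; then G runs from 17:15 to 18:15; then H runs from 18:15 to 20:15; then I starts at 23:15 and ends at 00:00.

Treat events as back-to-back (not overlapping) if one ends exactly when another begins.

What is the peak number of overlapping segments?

Sweep the timeline, counting +1 at each start and −1 at each end (ends before starts at a tie):
17:15 start G → 1
18:15 end G → 0
18:15 start H → 1
19:00 start E → 2
19:45 start F → 3
20:15 end H → 2
20:45 end E → 1
21:30 end F → 0
23:15 start I → 1
00:00 end I → 0
Peak is 3, at 19:45 (E, F, H).

3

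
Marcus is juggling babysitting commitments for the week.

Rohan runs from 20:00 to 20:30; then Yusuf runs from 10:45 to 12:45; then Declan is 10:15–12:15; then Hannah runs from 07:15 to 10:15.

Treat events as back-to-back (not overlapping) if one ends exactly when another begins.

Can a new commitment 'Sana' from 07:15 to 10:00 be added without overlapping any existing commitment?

No — it overlaps Hannah

Hannah: starts 07:15 before Sana ends 10:00, and ends 10:15 after Sana starts 07:15 → overlap.
Declan: starts 10:15 at or after Sana ends 10:00 → clear.
Yusuf: starts 10:45 at or after Sana ends 10:00 → clear.
Rohan: starts 20:00 at or after Sana ends 10:00 → clear.
Sana overlaps Hannah.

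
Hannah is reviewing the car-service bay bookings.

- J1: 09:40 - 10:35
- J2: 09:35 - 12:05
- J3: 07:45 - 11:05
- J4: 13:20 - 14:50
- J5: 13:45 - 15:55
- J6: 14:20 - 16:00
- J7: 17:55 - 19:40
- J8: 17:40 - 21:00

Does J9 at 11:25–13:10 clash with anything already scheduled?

Yes — it overlaps J2

J3: ends 11:05 at or before J9 starts 11:25 → clear.
J2: starts 09:35 before J9 ends 13:10, and ends 12:05 after J9 starts 11:25 → overlap.
J1: ends 10:35 at or before J9 starts 11:25 → clear.
J4: starts 13:20 at or after J9 ends 13:10 → clear.
J5: starts 13:45 at or after J9 ends 13:10 → clear.
J6: starts 14:20 at or after J9 ends 13:10 → clear.
J8: starts 17:40 at or after J9 ends 13:10 → clear.
J7: starts 17:55 at or after J9 ends 13:10 → clear.
J9 overlaps J2.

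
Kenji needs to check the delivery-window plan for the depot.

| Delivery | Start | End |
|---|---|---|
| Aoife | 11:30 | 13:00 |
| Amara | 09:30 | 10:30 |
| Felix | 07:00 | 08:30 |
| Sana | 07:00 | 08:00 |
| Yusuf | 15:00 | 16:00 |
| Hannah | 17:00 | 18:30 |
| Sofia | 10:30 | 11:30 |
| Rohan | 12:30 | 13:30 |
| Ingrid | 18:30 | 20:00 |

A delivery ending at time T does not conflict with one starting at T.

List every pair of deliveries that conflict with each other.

Sorted by start: Sana, Felix, Amara, Sofia, Aoife, Rohan, Yusuf, Hannah, Ingrid.
Felix starts before Sana ends → Sana and Felix overlap.
Amara starts after Sana ends, so nothing later overlaps Sana either.
Amara starts after Felix ends, so nothing later overlaps Felix either.
Sofia starts exactly when Amara ends (back-to-back, no overlap), so nothing later overlaps Amara either.
Aoife starts exactly when Sofia ends (back-to-back, no overlap), so nothing later overlaps Sofia either.
Rohan starts before Aoife ends → Aoife and Rohan overlap.
Yusuf starts after Aoife ends, so nothing later overlaps Aoife either.
Yusuf starts after Rohan ends, so nothing later overlaps Rohan either.
Hannah starts after Yusuf ends, so nothing later overlaps Yusuf either.
Ingrid starts exactly when Hannah ends (back-to-back, no overlap).

Aoife & Rohan, Felix & Sana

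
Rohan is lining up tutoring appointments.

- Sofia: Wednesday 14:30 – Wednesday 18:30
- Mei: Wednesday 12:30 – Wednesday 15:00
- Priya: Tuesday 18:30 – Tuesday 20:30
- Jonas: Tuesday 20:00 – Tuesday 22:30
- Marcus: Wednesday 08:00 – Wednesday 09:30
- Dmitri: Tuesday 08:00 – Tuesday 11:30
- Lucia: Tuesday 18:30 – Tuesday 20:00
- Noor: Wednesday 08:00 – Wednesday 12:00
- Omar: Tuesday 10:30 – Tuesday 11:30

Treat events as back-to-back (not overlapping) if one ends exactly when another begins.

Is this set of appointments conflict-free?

No

Sorted by start: Dmitri, Omar, Lucia, Priya, Jonas, Marcus, Noor, Mei, Sofia.
Omar starts before Dmitri ends → Dmitri and Omar overlap.
That's a conflict, so the schedule is not conflict-free.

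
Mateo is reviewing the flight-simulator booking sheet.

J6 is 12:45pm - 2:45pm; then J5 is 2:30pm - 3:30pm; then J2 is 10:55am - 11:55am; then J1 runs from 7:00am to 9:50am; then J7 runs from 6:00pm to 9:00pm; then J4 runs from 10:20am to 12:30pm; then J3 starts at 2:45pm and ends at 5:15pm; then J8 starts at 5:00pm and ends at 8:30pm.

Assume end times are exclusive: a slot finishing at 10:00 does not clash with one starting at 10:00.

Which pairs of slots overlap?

J2 & J4, J3 & J5, J3 & J8, J5 & J6, J7 & J8

Sorted by start: J1, J4, J2, J6, J5, J3, J8, J7.
J4 starts after J1 ends, so J1 has no further overlaps.
J2 starts before J4 ends → J4 and J2 overlap.
J6 starts after J4 ends, so J4 has no further overlaps.
J6 starts after J2 ends, so J2 has no further overlaps.
J5 starts before J6 ends → J6 and J5 overlap.
J3 starts exactly when J6 ends (back-to-back, no overlap), so J6 has no further overlaps.
J3 starts before J5 ends → J5 and J3 overlap.
J8 starts after J5 ends, so J5 has no further overlaps.
J8 starts before J3 ends → J3 and J8 overlap.
J7 starts after J3 ends.
J7 starts before J8 ends → J8 and J7 overlap.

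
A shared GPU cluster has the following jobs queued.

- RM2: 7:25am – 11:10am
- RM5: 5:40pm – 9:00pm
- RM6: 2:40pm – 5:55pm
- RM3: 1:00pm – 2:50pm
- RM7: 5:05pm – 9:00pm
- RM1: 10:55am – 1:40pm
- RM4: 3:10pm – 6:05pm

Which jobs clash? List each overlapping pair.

RM1 & RM2, RM1 & RM3, RM3 & RM6, RM4 & RM5, RM4 & RM6, RM4 & RM7, RM5 & RM6, RM5 & RM7, RM6 & RM7

Two intervals overlap when each starts before the other ends.
Sorted by start: RM2, RM1, RM3, RM6, RM4, RM7, RM5.
RM1 starts before RM2 ends → RM2 and RM1 overlap.
RM3 starts after RM2 ends; RM2 is clear from here.
RM3 starts before RM1 ends → RM1 and RM3 overlap.
RM6 starts after RM1 ends; RM1 is clear from here.
RM6 starts before RM3 ends → RM3 and RM6 overlap.
RM4 starts after RM3 ends; RM3 is clear from here.
RM4 starts before RM6 ends → RM6 and RM4 overlap.
RM7 starts before RM6 ends → RM6 and RM7 overlap.
RM5 starts before RM6 ends → RM6 and RM5 overlap.
RM7 starts before RM4 ends → RM4 and RM7 overlap.
RM5 starts before RM4 ends → RM4 and RM5 overlap.
RM5 starts before RM7 ends → RM7 and RM5 overlap.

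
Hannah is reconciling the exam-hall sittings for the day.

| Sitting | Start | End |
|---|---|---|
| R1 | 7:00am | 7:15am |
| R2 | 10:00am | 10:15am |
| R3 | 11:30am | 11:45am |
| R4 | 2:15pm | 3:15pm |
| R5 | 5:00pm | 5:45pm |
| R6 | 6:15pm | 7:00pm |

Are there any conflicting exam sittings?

No

Two intervals overlap when each starts before the other ends.
Sorted by start: R1, R2, R3, R4, R5, R6.
R2 starts after R1 ends, so nothing later overlaps R1 either.
R3 starts after R2 ends, so nothing later overlaps R2 either.
R4 starts after R3 ends, so nothing later overlaps R3 either.
R5 starts after R4 ends, so nothing later overlaps R4 either.
R6 starts after R5 ends.
Every pair is clear; the schedule has no overlaps.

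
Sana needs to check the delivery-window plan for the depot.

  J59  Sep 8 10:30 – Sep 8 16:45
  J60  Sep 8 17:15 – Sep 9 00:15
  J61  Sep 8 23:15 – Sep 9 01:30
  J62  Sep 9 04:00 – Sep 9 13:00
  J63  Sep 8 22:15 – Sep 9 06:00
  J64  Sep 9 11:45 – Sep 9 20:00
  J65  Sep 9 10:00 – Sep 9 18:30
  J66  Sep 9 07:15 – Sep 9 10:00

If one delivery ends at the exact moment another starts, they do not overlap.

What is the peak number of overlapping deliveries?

3

Sort all start/end points and keep a running count:
Sep 8 10:30 start J59 → 1
Sep 8 16:45 end J59 → 0
Sep 8 17:15 start J60 → 1
Sep 8 22:15 start J63 → 2
Sep 8 23:15 start J61 → 3
Sep 9 00:15 end J60 → 2
Sep 9 01:30 end J61 → 1
Sep 9 04:00 start J62 → 2
Sep 9 06:00 end J63 → 1
Sep 9 07:15 start J66 → 2
Sep 9 10:00 end J66 → 1
Sep 9 10:00 start J65 → 2
Sep 9 11:45 start J64 → 3
Sep 9 13:00 end J62 → 2
Sep 9 18:30 end J65 → 1
Sep 9 20:00 end J64 → 0
Peak is 3, at Sep 8 23:15 (J60, J61, J63).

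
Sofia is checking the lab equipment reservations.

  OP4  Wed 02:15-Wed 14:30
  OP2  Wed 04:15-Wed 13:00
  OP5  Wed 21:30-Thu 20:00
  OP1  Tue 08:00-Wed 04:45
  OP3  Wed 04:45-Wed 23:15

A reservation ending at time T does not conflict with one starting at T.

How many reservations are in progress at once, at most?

Sort all start/end points and keep a running count:
Tue 08:00 start OP1 → 1
Wed 02:15 start OP4 → 2
Wed 04:15 start OP2 → 3
Wed 04:45 end OP1 → 2
Wed 04:45 start OP3 → 3
Wed 13:00 end OP2 → 2
Wed 14:30 end OP4 → 1
Wed 21:30 start OP5 → 2
Wed 23:15 end OP3 → 1
Thu 20:00 end OP5 → 0
Peak is 3, at Wed 04:15 (OP1, OP2, OP4).

3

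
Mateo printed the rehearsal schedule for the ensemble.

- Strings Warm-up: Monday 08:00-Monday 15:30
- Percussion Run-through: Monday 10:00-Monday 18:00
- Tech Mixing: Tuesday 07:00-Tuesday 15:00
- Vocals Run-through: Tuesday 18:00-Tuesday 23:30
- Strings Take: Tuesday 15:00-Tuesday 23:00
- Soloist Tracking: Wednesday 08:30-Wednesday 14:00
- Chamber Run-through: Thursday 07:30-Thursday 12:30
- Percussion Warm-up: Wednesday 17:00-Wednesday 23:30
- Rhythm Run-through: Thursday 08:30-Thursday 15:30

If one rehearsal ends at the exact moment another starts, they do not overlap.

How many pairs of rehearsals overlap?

Two intervals overlap when each starts before the other ends.
Sorted by start: Strings Warm-up, Percussion Run-through, Tech Mixing, Strings Take, Vocals Run-through, Soloist Tracking, Percussion Warm-up, Chamber Run-through, Rhythm Run-through.
Percussion Run-through starts before Strings Warm-up ends → Strings Warm-up and Percussion Run-through overlap.
Tech Mixing starts after Strings Warm-up ends — done with Strings Warm-up.
Tech Mixing starts after Percussion Run-through ends — done with Percussion Run-through.
Strings Take starts exactly when Tech Mixing ends (back-to-back, no overlap) — done with Tech Mixing.
Vocals Run-through starts before Strings Take ends → Strings Take and Vocals Run-through overlap.
Soloist Tracking starts after Strings Take ends — done with Strings Take.
Soloist Tracking starts after Vocals Run-through ends — done with Vocals Run-through.
Percussion Warm-up starts after Soloist Tracking ends — done with Soloist Tracking.
Chamber Run-through starts after Percussion Warm-up ends — done with Percussion Warm-up.
Rhythm Run-through starts before Chamber Run-through ends → Chamber Run-through and Rhythm Run-through overlap.
Overlapping pairs: Chamber Run-through & Rhythm Run-through, Percussion Run-through & Strings Warm-up, Strings Take & Vocals Run-through — 3 in total.

3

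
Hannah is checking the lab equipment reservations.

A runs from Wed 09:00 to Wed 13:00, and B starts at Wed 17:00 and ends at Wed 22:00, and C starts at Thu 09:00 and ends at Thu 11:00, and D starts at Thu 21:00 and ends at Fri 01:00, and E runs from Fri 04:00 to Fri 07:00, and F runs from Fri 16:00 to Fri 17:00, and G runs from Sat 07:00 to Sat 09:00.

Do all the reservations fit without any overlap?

Check each pair: they overlap iff neither finishes before the other starts.
Sorted by start: A, B, C, D, E, F, G.
B starts after A ends; A is clear from here.
C starts after B ends; B is clear from here.
D starts after C ends; C is clear from here.
E starts after D ends; D is clear from here.
F starts after E ends; E is clear from here.
G starts after F ends.
Every pair is clear; the schedule has no overlaps.

Yes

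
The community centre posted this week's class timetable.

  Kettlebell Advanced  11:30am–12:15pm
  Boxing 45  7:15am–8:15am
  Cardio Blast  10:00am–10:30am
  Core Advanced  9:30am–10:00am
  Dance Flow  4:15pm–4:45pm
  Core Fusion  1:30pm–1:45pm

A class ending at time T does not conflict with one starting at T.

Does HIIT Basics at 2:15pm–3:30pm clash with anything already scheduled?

No — it doesn't clash with anything

Boxing 45: ends 8:15am at or before HIIT Basics starts 2:15pm → clear.
Core Advanced: ends 10:00am at or before HIIT Basics starts 2:15pm → clear.
Cardio Blast: ends 10:30am at or before HIIT Basics starts 2:15pm → clear.
Kettlebell Advanced: ends 12:15pm at or before HIIT Basics starts 2:15pm → clear.
Core Fusion: ends 1:45pm at or before HIIT Basics starts 2:15pm → clear.
Dance Flow: starts 4:15pm at or after HIIT Basics ends 3:30pm → clear.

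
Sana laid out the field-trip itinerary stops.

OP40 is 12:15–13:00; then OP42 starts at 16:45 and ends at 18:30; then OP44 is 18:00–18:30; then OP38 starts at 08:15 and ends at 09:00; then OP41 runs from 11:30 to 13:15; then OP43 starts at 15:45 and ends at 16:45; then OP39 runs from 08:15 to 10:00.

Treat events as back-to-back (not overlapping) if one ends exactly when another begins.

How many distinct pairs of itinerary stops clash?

Check each pair: they overlap iff neither finishes before the other starts.
Sorted by start: OP38, OP39, OP41, OP40, OP43, OP42, OP44.
OP39 starts before OP38 ends → OP38 and OP39 overlap.
OP41 starts after OP38 ends; OP38 is clear from here.
OP41 starts after OP39 ends; OP39 is clear from here.
OP40 starts before OP41 ends → OP41 and OP40 overlap.
OP43 starts after OP41 ends; OP41 is clear from here.
OP43 starts after OP40 ends; OP40 is clear from here.
OP42 starts exactly when OP43 ends (back-to-back, no overlap); OP43 is clear from here.
OP44 starts before OP42 ends → OP42 and OP44 overlap.
Overlapping pairs: OP38 & OP39, OP40 & OP41, OP42 & OP44 — 3 in total.

3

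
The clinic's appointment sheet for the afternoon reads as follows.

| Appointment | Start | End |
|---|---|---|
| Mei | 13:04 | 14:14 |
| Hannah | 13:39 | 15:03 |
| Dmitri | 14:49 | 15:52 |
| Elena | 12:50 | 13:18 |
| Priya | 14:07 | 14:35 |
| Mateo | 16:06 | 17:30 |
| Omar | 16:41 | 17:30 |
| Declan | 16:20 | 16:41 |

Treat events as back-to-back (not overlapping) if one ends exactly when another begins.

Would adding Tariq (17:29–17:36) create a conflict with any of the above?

Elena: ends 13:18 at or before Tariq starts 17:29 → clear.
Mei: ends 14:14 at or before Tariq starts 17:29 → clear.
Hannah: ends 15:03 at or before Tariq starts 17:29 → clear.
Priya: ends 14:35 at or before Tariq starts 17:29 → clear.
Dmitri: ends 15:52 at or before Tariq starts 17:29 → clear.
Mateo: starts 16:06 before Tariq ends 17:36, and ends 17:30 after Tariq starts 17:29 → overlap.
Declan: ends 16:41 at or before Tariq starts 17:29 → clear.
Omar: starts 16:41 before Tariq ends 17:36, and ends 17:30 after Tariq starts 17:29 → overlap.
Tariq overlaps Mateo, Omar.

Yes — it overlaps Mateo, Omar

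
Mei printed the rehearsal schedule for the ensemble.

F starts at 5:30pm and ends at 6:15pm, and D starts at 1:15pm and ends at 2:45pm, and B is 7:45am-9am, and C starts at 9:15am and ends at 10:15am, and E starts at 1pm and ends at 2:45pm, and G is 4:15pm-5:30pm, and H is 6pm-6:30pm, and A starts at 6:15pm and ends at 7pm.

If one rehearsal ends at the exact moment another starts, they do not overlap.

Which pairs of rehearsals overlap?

Sorted by start: B, C, E, D, G, F, H, A.
C starts after B ends, so nothing later overlaps B either.
E starts after C ends, so nothing later overlaps C either.
D starts before E ends → E and D overlap.
G starts after E ends, so nothing later overlaps E either.
G starts after D ends, so nothing later overlaps D either.
F starts exactly when G ends (back-to-back, no overlap), so nothing later overlaps G either.
H starts before F ends → F and H overlap.
A starts exactly when F ends (back-to-back, no overlap).
A starts before H ends → H and A overlap.

A & H, D & E, F & H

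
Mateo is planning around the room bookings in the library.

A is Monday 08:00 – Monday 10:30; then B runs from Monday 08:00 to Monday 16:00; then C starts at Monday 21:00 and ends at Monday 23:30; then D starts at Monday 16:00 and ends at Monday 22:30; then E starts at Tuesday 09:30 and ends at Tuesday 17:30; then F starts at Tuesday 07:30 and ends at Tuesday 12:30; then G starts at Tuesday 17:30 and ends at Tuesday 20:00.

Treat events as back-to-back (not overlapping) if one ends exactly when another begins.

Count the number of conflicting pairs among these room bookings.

Sorted by start: A, B, D, C, F, E, G.
B starts before A ends → A and B overlap.
D starts after A ends, so nothing later overlaps A either.
D starts exactly when B ends (back-to-back, no overlap), so nothing later overlaps B either.
C starts before D ends → D and C overlap.
F starts after D ends, so nothing later overlaps D either.
F starts after C ends, so nothing later overlaps C either.
E starts before F ends → F and E overlap.
G starts after F ends.
G starts exactly when E ends (back-to-back, no overlap).
Overlapping pairs: A & B, C & D, E & F — 3 in total.

3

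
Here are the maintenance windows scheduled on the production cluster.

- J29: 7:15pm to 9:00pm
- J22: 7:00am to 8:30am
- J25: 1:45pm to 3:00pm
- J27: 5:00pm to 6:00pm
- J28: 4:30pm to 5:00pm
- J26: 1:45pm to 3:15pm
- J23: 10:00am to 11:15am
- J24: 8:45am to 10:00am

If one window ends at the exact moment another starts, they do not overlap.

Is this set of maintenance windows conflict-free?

Two intervals overlap when each starts before the other ends.
Sorted by start: J22, J24, J23, J25, J26, J28, J27, J29.
J24 starts after J22 ends — done with J22.
J23 starts exactly when J24 ends (back-to-back, no overlap) — done with J24.
J25 starts after J23 ends — done with J23.
J26 starts before J25 ends → J25 and J26 overlap.
That's a conflict, so the schedule is not conflict-free.

No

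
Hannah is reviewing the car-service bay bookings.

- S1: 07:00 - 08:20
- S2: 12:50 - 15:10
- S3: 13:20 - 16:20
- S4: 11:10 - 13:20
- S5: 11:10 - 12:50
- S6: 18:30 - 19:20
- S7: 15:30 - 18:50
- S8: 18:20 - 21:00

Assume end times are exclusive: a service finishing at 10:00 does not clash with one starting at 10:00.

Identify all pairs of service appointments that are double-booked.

Two intervals overlap when each starts before the other ends.
Sorted by start: S1, S4, S5, S2, S3, S7, S8, S6.
S4 starts after S1 ends; S1 is clear from here.
S5 starts before S4 ends → S4 and S5 overlap.
S2 starts before S4 ends → S4 and S2 overlap.
S3 starts exactly when S4 ends (back-to-back, no overlap); S4 is clear from here.
S2 starts exactly when S5 ends (back-to-back, no overlap); S5 is clear from here.
S3 starts before S2 ends → S2 and S3 overlap.
S7 starts after S2 ends; S2 is clear from here.
S7 starts before S3 ends → S3 and S7 overlap.
S8 starts after S3 ends; S3 is clear from here.
S8 starts before S7 ends → S7 and S8 overlap.
S6 starts before S7 ends → S7 and S6 overlap.
S6 starts before S8 ends → S8 and S6 overlap.

S2 & S3, S2 & S4, S3 & S7, S4 & S5, S6 & S7, S6 & S8, S7 & S8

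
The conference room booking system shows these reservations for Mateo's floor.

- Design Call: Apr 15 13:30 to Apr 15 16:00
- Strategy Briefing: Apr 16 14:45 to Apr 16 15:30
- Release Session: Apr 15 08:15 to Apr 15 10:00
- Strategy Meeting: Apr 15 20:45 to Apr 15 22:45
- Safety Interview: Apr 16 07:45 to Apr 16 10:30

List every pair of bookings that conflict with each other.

no overlapping pairs

Sorted by start: Release Session, Design Call, Strategy Meeting, Safety Interview, Strategy Briefing.
Design Call starts after Release Session ends — done with Release Session.
Strategy Meeting starts after Design Call ends — done with Design Call.
Safety Interview starts after Strategy Meeting ends — done with Strategy Meeting.
Strategy Briefing starts after Safety Interview ends.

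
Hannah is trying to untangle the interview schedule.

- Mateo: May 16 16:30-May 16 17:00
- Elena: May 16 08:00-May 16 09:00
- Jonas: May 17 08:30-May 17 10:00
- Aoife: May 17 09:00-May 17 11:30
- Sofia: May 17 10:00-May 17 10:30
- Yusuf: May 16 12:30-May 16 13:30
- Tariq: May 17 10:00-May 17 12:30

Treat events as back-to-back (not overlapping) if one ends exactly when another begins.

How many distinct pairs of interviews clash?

4

Sorted by start: Elena, Yusuf, Mateo, Jonas, Aoife, Tariq, Sofia.
Yusuf starts after Elena ends — done with Elena.
Mateo starts after Yusuf ends — done with Yusuf.
Jonas starts after Mateo ends — done with Mateo.
Aoife starts before Jonas ends → Jonas and Aoife overlap.
Tariq starts exactly when Jonas ends (back-to-back, no overlap) — done with Jonas.
Tariq starts before Aoife ends → Aoife and Tariq overlap.
Sofia starts before Aoife ends → Aoife and Sofia overlap.
Sofia starts before Tariq ends → Tariq and Sofia overlap.
Overlapping pairs: Aoife & Jonas, Aoife & Sofia, Aoife & Tariq, Sofia & Tariq — 4 in total.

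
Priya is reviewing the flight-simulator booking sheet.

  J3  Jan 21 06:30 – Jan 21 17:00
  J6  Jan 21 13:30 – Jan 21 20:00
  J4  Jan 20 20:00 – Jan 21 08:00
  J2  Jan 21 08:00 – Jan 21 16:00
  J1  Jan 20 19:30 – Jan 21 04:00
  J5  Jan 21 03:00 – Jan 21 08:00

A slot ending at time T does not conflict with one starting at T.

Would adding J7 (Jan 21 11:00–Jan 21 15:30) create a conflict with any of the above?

J1: ends Jan 21 04:00 at or before J7 starts Jan 21 11:00 → clear.
J4: ends Jan 21 08:00 at or before J7 starts Jan 21 11:00 → clear.
J5: ends Jan 21 08:00 at or before J7 starts Jan 21 11:00 → clear.
J3: starts Jan 21 06:30 before J7 ends Jan 21 15:30, and ends Jan 21 17:00 after J7 starts Jan 21 11:00 → overlap.
J2: starts Jan 21 08:00 before J7 ends Jan 21 15:30, and ends Jan 21 16:00 after J7 starts Jan 21 11:00 → overlap.
J6: starts Jan 21 13:30 before J7 ends Jan 21 15:30, and ends Jan 21 20:00 after J7 starts Jan 21 11:00 → overlap.
J7 overlaps J2, J3, J6.

Yes — it overlaps J2, J3, J6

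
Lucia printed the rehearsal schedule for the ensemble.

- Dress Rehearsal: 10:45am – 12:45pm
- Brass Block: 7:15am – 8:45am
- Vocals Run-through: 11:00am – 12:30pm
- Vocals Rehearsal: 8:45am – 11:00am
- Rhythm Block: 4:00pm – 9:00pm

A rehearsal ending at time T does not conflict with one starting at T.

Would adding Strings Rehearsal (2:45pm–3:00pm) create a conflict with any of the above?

Brass Block: ends 8:45am at or before Strings Rehearsal starts 2:45pm → clear.
Vocals Rehearsal: ends 11:00am at or before Strings Rehearsal starts 2:45pm → clear.
Dress Rehearsal: ends 12:45pm at or before Strings Rehearsal starts 2:45pm → clear.
Vocals Run-through: ends 12:30pm at or before Strings Rehearsal starts 2:45pm → clear.
Rhythm Block: starts 4:00pm at or after Strings Rehearsal ends 3:00pm → clear.

No — it doesn't clash with anything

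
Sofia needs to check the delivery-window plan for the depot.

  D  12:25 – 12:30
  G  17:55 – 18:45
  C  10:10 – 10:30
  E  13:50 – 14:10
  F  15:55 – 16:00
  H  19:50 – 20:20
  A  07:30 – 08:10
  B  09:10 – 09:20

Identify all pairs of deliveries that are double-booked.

Sorted by start: A, B, C, D, E, F, G, H.
B starts after A ends — done with A.
C starts after B ends — done with B.
D starts after C ends — done with C.
E starts after D ends — done with D.
F starts after E ends — done with E.
G starts after F ends — done with F.
H starts after G ends.

none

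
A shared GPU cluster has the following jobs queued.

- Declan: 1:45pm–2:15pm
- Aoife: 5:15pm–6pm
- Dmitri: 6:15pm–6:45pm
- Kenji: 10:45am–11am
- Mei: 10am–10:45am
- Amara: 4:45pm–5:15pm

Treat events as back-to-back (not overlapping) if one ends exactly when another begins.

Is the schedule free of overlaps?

Yes

Check each pair: they overlap iff neither finishes before the other starts.
Sorted by start: Mei, Kenji, Declan, Amara, Aoife, Dmitri.
Kenji starts exactly when Mei ends (back-to-back, no overlap), so Mei has no further overlaps.
Declan starts after Kenji ends, so Kenji has no further overlaps.
Amara starts after Declan ends, so Declan has no further overlaps.
Aoife starts exactly when Amara ends (back-to-back, no overlap), so Amara has no further overlaps.
Dmitri starts after Aoife ends.
Every pair is clear; the schedule has no overlaps.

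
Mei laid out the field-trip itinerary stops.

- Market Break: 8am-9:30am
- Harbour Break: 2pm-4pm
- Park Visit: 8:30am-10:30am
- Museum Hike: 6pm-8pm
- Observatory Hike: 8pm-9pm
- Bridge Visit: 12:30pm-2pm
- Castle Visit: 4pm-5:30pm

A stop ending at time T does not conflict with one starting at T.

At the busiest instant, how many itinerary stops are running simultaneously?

Sweep the timeline, counting +1 at each start and −1 at each end (ends before starts at a tie):
8am start Market Break → 1
8:30am start Park Visit → 2
9:30am end Market Break → 1
10:30am end Park Visit → 0
12:30pm start Bridge Visit → 1
2pm end Bridge Visit → 0
2pm start Harbour Break → 1
4pm end Harbour Break → 0
4pm start Castle Visit → 1
5:30pm end Castle Visit → 0
6pm start Museum Hike → 1
8pm end Museum Hike → 0
8pm start Observatory Hike → 1
9pm end Observatory Hike → 0
Peak is 2, at 8:30am (Market Break, Park Visit).

2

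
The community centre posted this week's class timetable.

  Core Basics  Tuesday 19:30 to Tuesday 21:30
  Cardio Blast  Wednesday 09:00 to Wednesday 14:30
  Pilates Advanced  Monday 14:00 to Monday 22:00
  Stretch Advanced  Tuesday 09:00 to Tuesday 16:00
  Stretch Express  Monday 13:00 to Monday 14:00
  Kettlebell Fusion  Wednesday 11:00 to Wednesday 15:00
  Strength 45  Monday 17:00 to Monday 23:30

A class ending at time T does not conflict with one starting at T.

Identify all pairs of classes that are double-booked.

Check each pair: they overlap iff neither finishes before the other starts.
Sorted by start: Stretch Express, Pilates Advanced, Strength 45, Stretch Advanced, Core Basics, Cardio Blast, Kettlebell Fusion.
Pilates Advanced starts exactly when Stretch Express ends (back-to-back, no overlap), so Stretch Express has no further overlaps.
Strength 45 starts before Pilates Advanced ends → Pilates Advanced and Strength 45 overlap.
Stretch Advanced starts after Pilates Advanced ends, so Pilates Advanced has no further overlaps.
Stretch Advanced starts after Strength 45 ends, so Strength 45 has no further overlaps.
Core Basics starts after Stretch Advanced ends, so Stretch Advanced has no further overlaps.
Cardio Blast starts after Core Basics ends, so Core Basics has no further overlaps.
Kettlebell Fusion starts before Cardio Blast ends → Cardio Blast and Kettlebell Fusion overlap.

Cardio Blast & Kettlebell Fusion, Pilates Advanced & Strength 45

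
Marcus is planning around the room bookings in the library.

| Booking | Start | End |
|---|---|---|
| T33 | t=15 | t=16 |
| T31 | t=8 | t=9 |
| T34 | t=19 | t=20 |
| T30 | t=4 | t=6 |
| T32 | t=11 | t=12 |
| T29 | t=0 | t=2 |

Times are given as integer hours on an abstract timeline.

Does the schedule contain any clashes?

No

Sorted by start: T29, T30, T31, T32, T33, T34.
T30 starts after T29 ends — done with T29.
T31 starts after T30 ends — done with T30.
T32 starts after T31 ends — done with T31.
T33 starts after T32 ends — done with T32.
T34 starts after T33 ends.
Every pair is clear; the schedule has no overlaps.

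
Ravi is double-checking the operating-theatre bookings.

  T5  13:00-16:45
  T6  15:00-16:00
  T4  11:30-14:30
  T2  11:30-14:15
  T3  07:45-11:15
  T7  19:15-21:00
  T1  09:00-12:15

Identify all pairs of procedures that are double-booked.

Sorted by start: T3, T1, T2, T4, T5, T6, T7.
T1 starts before T3 ends → T3 and T1 overlap.
T2 starts after T3 ends — done with T3.
T2 starts before T1 ends → T1 and T2 overlap.
T4 starts before T1 ends → T1 and T4 overlap.
T5 starts after T1 ends — done with T1.
T4 starts before T2 ends → T2 and T4 overlap.
T5 starts before T2 ends → T2 and T5 overlap.
T6 starts after T2 ends — done with T2.
T5 starts before T4 ends → T4 and T5 overlap.
T6 starts after T4 ends — done with T4.
T6 starts before T5 ends → T5 and T6 overlap.
T7 starts after T5 ends.
T7 starts after T6 ends.

T1 & T2, T1 & T3, T1 & T4, T2 & T4, T2 & T5, T4 & T5, T5 & T6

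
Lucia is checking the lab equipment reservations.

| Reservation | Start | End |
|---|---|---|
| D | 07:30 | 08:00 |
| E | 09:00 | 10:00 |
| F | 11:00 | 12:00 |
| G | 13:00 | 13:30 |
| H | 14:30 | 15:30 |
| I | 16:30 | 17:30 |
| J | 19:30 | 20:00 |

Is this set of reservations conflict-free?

Two intervals overlap when each starts before the other ends.
Sorted by start: D, E, F, G, H, I, J.
E starts after D ends, so nothing later overlaps D either.
F starts after E ends, so nothing later overlaps E either.
G starts after F ends, so nothing later overlaps F either.
H starts after G ends, so nothing later overlaps G either.
I starts after H ends, so nothing later overlaps H either.
J starts after I ends.
Every pair is clear; the schedule has no overlaps.

Yes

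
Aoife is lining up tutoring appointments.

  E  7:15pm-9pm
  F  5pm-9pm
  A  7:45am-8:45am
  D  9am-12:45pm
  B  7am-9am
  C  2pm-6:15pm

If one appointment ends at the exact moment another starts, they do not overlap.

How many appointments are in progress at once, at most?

Sort all start/end points and keep a running count:
7am start B → 1
7:45am start A → 2
8:45am end A → 1
9am end B → 0
9am start D → 1
12:45pm end D → 0
2pm start C → 1
5pm start F → 2
6:15pm end C → 1
7:15pm start E → 2
9pm end E → 1
9pm end F → 0
Peak is 2, at 7:45am (A, B).

2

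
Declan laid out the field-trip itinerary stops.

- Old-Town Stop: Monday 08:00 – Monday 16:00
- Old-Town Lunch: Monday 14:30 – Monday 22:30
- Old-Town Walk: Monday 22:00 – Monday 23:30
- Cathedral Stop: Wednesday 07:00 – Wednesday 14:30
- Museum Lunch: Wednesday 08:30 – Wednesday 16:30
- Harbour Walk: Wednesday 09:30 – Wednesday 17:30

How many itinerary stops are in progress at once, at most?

Sweep the timeline, counting +1 at each start and −1 at each end (ends before starts at a tie):
Monday 08:00 start Old-Town Stop → 1
Monday 14:30 start Old-Town Lunch → 2
Monday 16:00 end Old-Town Stop → 1
Monday 22:00 start Old-Town Walk → 2
Monday 22:30 end Old-Town Lunch → 1
Monday 23:30 end Old-Town Walk → 0
Wednesday 07:00 start Cathedral Stop → 1
Wednesday 08:30 start Museum Lunch → 2
Wednesday 09:30 start Harbour Walk → 3
Wednesday 14:30 end Cathedral Stop → 2
Wednesday 16:30 end Museum Lunch → 1
Wednesday 17:30 end Harbour Walk → 0
Peak is 3, at Wednesday 09:30 (Cathedral Stop, Harbour Walk, Museum Lunch).

3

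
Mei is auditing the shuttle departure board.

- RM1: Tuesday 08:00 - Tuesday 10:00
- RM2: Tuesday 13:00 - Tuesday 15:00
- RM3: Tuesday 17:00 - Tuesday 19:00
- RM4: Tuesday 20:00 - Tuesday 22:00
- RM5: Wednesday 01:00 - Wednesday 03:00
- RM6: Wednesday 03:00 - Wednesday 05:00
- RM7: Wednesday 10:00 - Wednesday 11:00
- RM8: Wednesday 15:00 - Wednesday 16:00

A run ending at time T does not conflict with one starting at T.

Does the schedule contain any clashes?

Sorted by start: RM1, RM2, RM3, RM4, RM5, RM6, RM7, RM8.
RM2 starts after RM1 ends; RM1 is clear from here.
RM3 starts after RM2 ends; RM2 is clear from here.
RM4 starts after RM3 ends; RM3 is clear from here.
RM5 starts after RM4 ends; RM4 is clear from here.
RM6 starts exactly when RM5 ends (back-to-back, no overlap); RM5 is clear from here.
RM7 starts after RM6 ends; RM6 is clear from here.
RM8 starts after RM7 ends.
Every pair is clear; the schedule has no overlaps.

No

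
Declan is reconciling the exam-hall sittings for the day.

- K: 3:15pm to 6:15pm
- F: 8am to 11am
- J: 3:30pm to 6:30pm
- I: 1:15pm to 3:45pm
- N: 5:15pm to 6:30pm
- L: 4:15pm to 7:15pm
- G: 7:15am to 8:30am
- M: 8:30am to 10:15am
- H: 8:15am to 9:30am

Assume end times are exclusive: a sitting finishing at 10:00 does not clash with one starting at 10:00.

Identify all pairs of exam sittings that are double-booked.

F & G, F & H, F & M, G & H, H & M, I & J, I & K, J & K, J & L, J & N, K & L, K & N, L & N

Two intervals overlap when each starts before the other ends.
Sorted by start: G, F, H, M, I, K, J, L, N.
F starts before G ends → G and F overlap.
H starts before G ends → G and H overlap.
M starts exactly when G ends (back-to-back, no overlap), so nothing later overlaps G either.
H starts before F ends → F and H overlap.
M starts before F ends → F and M overlap.
I starts after F ends, so nothing later overlaps F either.
M starts before H ends → H and M overlap.
I starts after H ends, so nothing later overlaps H either.
I starts after M ends, so nothing later overlaps M either.
K starts before I ends → I and K overlap.
J starts before I ends → I and J overlap.
L starts after I ends, so nothing later overlaps I either.
J starts before K ends → K and J overlap.
L starts before K ends → K and L overlap.
N starts before K ends → K and N overlap.
L starts before J ends → J and L overlap.
N starts before J ends → J and N overlap.
N starts before L ends → L and N overlap.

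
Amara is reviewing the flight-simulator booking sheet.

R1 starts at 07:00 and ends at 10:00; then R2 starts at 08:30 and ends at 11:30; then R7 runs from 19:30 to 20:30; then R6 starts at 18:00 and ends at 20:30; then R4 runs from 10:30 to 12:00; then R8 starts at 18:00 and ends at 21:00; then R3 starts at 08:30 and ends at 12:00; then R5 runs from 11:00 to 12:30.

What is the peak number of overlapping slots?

4

Sort all start/end points and keep a running count:
07:00 start R1 → 1
08:30 start R2 → 2
08:30 start R3 → 3
10:00 end R1 → 2
10:30 start R4 → 3
11:00 start R5 → 4
11:30 end R2 → 3
12:00 end R3 → 2
12:00 end R4 → 1
12:30 end R5 → 0
18:00 start R6 → 1
18:00 start R8 → 2
19:30 start R7 → 3
20:30 end R6 → 2
20:30 end R7 → 1
21:00 end R8 → 0
Peak is 4, at 11:00 (R2, R3, R4, R5).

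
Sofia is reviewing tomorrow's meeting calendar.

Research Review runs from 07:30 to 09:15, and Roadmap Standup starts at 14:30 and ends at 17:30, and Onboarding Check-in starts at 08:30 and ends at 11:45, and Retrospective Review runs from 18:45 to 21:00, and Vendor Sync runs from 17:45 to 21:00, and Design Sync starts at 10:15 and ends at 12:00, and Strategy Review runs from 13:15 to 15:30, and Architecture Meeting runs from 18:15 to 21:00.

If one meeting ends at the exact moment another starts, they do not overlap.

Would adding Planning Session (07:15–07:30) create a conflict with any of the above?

No — it doesn't clash with anything

Research Review: starts 07:30 at or after Planning Session ends 07:30 → clear.
Onboarding Check-in: starts 08:30 at or after Planning Session ends 07:30 → clear.
Design Sync: starts 10:15 at or after Planning Session ends 07:30 → clear.
Strategy Review: starts 13:15 at or after Planning Session ends 07:30 → clear.
Roadmap Standup: starts 14:30 at or after Planning Session ends 07:30 → clear.
Vendor Sync: starts 17:45 at or after Planning Session ends 07:30 → clear.
Architecture Meeting: starts 18:15 at or after Planning Session ends 07:30 → clear.
Retrospective Review: starts 18:45 at or after Planning Session ends 07:30 → clear.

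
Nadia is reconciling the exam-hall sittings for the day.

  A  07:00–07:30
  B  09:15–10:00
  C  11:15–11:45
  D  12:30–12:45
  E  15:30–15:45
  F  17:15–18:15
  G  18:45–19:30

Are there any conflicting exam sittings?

Sorted by start: A, B, C, D, E, F, G.
B starts after A ends — done with A.
C starts after B ends — done with B.
D starts after C ends — done with C.
E starts after D ends — done with D.
F starts after E ends — done with E.
G starts after F ends.
Every pair is clear; the schedule has no overlaps.

No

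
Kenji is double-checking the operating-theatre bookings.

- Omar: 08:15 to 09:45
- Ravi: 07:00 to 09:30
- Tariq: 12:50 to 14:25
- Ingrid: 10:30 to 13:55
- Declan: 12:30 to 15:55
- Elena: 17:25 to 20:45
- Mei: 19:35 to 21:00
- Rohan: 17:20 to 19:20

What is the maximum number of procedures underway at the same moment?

Sort all start/end points and keep a running count:
07:00 start Ravi → 1
08:15 start Omar → 2
09:30 end Ravi → 1
09:45 end Omar → 0
10:30 start Ingrid → 1
12:30 start Declan → 2
12:50 start Tariq → 3
13:55 end Ingrid → 2
14:25 end Tariq → 1
15:55 end Declan → 0
17:20 start Rohan → 1
17:25 start Elena → 2
19:20 end Rohan → 1
19:35 start Mei → 2
20:45 end Elena → 1
21:00 end Mei → 0
Peak is 3, at 12:50 (Declan, Ingrid, Tariq).

3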